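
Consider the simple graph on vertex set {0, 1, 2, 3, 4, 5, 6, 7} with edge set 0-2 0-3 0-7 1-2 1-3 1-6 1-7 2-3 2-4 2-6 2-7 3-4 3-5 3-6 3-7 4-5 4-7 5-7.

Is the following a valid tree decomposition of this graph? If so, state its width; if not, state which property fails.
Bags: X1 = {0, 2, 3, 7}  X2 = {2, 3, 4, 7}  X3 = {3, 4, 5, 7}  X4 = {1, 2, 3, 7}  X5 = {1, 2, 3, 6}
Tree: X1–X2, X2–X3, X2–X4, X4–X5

Every vertex of G appears in some bag (union = {0, 1, 2, 3, 4, 5, 6, 7}); every edge is covered by a bag; and for each vertex v the set of bags containing v is connected in the bag tree. The decomposition is therefore valid. The largest bag has 4 vertices, so the width is 3.

Yes; width 3.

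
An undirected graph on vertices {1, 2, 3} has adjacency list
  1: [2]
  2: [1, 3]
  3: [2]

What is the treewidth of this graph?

1

A width-1 tree decomposition is:
Bags: B1 = {2, 3}  B2 = {1, 2}
Tree: B1–B2
Every bag has size at most 2, so the width is 2 − 1 = 1 and tw(G) ≤ 1. Any graph with an edge has treewidth ≥ 1, and G has the edge 2–3. Combining the bounds, tw(G) = 1.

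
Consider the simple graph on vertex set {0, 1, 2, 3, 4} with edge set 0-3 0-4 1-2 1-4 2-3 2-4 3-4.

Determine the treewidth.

2

A width-2 tree decomposition is:
Bags: B1 = {0, 3, 4}  B2 = {2, 3, 4}  B3 = {1, 2, 4}
Tree: B1–B2, B2–B3
Every bag has size at most 3, so the width is 3 − 1 = 2 and tw(G) ≤ 2. For the lower bound, the 3 vertices {0, 3, 4} are pairwise adjacent, and any tree decomposition puts a clique entirely inside one bag — forcing width ≥ 2. Hence tw(G) = 2 exactly.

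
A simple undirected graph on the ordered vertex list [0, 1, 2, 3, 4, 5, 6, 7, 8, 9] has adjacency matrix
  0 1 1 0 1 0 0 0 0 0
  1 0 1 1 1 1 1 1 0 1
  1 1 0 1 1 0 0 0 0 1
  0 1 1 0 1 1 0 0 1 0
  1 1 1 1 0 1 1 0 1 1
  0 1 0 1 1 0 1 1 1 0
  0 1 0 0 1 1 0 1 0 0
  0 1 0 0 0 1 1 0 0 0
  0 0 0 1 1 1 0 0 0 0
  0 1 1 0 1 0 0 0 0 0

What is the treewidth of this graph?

3

A width-3 tree decomposition is:
Bags: B1 = {1, 2, 3, 4}  B2 = {1, 3, 4, 5}  B3 = {0, 1, 2, 4}  B4 = {3, 4, 5, 8}  B5 = {1, 4, 5, 6}  B6 = {1, 5, 6, 7}  B7 = {1, 2, 4, 9}
Tree: B1–B2, B1–B3, B2–B4, B2–B5, B5–B6, B1–B7
The largest bag has 4 vertices, giving width 3; this decomposition certifies tw(G) ≤ 3. On the other hand G contains the 4-clique {3, 4, 5, 8}. A clique must lie in a single bag of any decomposition, so no decomposition can have width below 3. Therefore the treewidth is 3.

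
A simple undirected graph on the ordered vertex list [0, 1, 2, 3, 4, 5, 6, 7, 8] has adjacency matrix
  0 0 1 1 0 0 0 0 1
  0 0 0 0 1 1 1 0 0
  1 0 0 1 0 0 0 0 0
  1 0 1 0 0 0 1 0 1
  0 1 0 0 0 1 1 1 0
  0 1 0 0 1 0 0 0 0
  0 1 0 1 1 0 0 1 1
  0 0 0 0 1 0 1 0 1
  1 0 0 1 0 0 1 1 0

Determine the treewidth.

2

A width-2 tree decomposition is:
Bags: B1 = {6, 7, 8}  B2 = {4, 6, 7}  B3 = {1, 4, 6}  B4 = {3, 6, 8}  B5 = {0, 3, 8}  B6 = {1, 4, 5}  B7 = {0, 2, 3}
Tree: B1–B2, B2–B3, B1–B4, B4–B5, B3–B6, B5–B7
Every bag has size at most 3, so the width is 3 − 1 = 2 and tw(G) ≤ 2. On the other hand G contains the 3-clique {0, 3, 8}. A clique must lie in a single bag of any decomposition, so no decomposition can have width below 2. Hence tw(G) = 2 exactly.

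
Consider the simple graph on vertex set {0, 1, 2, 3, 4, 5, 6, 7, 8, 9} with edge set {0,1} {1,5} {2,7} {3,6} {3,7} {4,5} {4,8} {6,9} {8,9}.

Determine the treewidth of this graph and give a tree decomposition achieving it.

Treewidth 1.
One optimal decomposition is:
Bags: B1 = {2, 7}  B2 = {3, 7}  B3 = {3, 6}  B4 = {6, 9}  B5 = {8, 9}  B6 = {4, 8}  B7 = {4, 5}  B8 = {1, 5}  B9 = {0, 1}
Tree: B1–B2, B2–B3, B3–B4, B4–B5, B5–B6, B6–B7, B7–B8, B8–B9

The largest bag has 2 vertices, giving width 1; this decomposition certifies tw(G) ≤ 1. Any graph with an edge has treewidth ≥ 1, and G has the edge 2–7. The upper and lower bounds meet at 1, so that is the treewidth.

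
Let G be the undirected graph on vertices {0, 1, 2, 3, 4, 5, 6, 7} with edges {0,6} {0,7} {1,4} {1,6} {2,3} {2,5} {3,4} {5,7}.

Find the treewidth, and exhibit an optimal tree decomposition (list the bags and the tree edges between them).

Every bag has size at most 3, so the width is 3 − 1 = 2 and tw(G) ≤ 2. For the lower bound, G contains the cycle 4–3–2–5–7–0–6–1–4, so G is not a forest; only forests have treewidth ≤ 1, hence tw(G) ≥ 2. Therefore the treewidth is 2.

Treewidth 2.
One such decomposition:
Bags: B1 = {2, 3, 4}  B2 = {2, 4, 5}  B3 = {4, 5, 7}  B4 = {0, 4, 7}  B5 = {0, 4, 6}  B6 = {1, 4, 6}
Tree: B1–B2, B2–B3, B3–B4, B4–B5, B5–B6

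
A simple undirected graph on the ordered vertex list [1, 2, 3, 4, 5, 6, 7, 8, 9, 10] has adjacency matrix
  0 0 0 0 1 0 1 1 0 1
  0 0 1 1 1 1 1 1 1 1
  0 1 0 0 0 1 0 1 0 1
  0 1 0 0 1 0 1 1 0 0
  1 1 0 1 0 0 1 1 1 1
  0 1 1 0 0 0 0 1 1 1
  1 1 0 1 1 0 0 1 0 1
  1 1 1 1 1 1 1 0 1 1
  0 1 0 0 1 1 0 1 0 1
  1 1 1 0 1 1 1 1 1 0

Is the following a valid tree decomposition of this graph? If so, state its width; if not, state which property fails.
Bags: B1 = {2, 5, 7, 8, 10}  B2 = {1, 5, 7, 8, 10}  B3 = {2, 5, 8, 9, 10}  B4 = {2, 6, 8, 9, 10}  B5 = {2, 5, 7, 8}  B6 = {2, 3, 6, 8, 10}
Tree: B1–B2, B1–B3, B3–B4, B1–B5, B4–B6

A tree decomposition must satisfy three properties: every vertex lies in some bag; for every edge, both endpoints lie together in some bag; and for every vertex, the bags containing it form a connected subtree. Here vertex 4 appears in no bag, so the decomposition is invalid.

No — vertex 4 appears in no bag.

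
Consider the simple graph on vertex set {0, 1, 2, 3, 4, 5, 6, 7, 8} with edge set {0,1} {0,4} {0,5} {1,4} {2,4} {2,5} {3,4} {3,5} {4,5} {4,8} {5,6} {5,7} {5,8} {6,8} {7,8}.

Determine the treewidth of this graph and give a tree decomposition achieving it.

Each bag holds 3 vertices, so the decomposition has width 2, which upper-bounds the treewidth. On the other hand G contains the 3-clique {0, 1, 4}. A clique must lie in a single bag of any decomposition, so no decomposition can have width below 2. Therefore the treewidth is 2.

Treewidth 2.
Bags: B1 = {4, 5, 8}  B2 = {0, 4, 5}  B3 = {5, 7, 8}  B4 = {3, 4, 5}  B5 = {5, 6, 8}  B6 = {2, 4, 5}  B7 = {0, 1, 4}
Tree: B1–B2, B1–B3, B2–B4, B1–B5, B4–B6, B2–B7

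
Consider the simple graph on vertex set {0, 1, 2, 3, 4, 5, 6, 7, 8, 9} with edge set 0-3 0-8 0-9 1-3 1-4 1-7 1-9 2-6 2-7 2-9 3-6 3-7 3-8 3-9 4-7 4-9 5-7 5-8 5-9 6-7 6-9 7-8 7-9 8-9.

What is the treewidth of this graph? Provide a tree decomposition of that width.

Every bag has size at most 4, so the width is 4 − 1 = 3 and tw(G) ≤ 3. For the lower bound, the 4 vertices {0, 3, 8, 9} are pairwise adjacent, and any tree decomposition puts a clique entirely inside one bag — forcing width ≥ 3. Combining the bounds, tw(G) = 3.

Treewidth 3.
One optimal decomposition is:
Bags: B1 = {1, 3, 7, 9}  B2 = {3, 7, 8, 9}  B3 = {1, 4, 7, 9}  B4 = {5, 7, 8, 9}  B5 = {0, 3, 8, 9}  B6 = {3, 6, 7, 9}  B7 = {2, 6, 7, 9}
Tree: B1–B2, B1–B3, B2–B4, B2–B5, B1–B6, B6–B7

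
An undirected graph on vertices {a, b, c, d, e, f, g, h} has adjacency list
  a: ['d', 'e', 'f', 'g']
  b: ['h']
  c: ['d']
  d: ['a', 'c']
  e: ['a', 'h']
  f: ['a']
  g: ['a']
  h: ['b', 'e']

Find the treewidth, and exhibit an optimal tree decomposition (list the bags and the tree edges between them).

Each bag holds 2 vertices, so the decomposition has width 1, which upper-bounds the treewidth. Since G has at least one edge (e.g. a–e), it is not an edgeless graph, so tw(G) ≥ 1. Therefore the treewidth is 1.

Treewidth 1.
One such decomposition:
Bags: B1 = {a, e}  B2 = {a, g}  B3 = {a, d}  B4 = {e, h}  B5 = {c, d}  B6 = {a, f}  B7 = {b, h}
Tree: B1–B2, B2–B3, B1–B4, B3–B5, B1–B6, B4–B7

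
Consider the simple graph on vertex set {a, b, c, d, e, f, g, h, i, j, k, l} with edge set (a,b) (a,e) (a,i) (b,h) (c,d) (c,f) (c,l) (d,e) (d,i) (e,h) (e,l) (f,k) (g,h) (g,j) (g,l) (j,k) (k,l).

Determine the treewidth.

A width-3 tree decomposition is:
Bags: B1 = {f, g, j, k}  B2 = {f, g, k, l}  B3 = {c, f, g, l}  B4 = {c, g, h, l}  B5 = {c, e, h, l}  B6 = {c, d, e, h}  B7 = {b, d, e, h}  B8 = {a, b, d, e}  B9 = {a, b, d, i}
Tree: B1–B2, B2–B3, B3–B4, B4–B5, B5–B6, B6–B7, B7–B8, B8–B9
The largest bag has 4 vertices, giving width 3; this decomposition certifies tw(G) ≤ 3. For the lower bound: the 4 vertex sets {f,j,k}, {g}, {l}, {c,d,e,h} are disjoint, each induces a connected subgraph, and every pair is joined by at least one edge of G. Contracting each set to a single vertex therefore yields K_{4} as a minor, and since treewidth is minor-monotone, tw(G) ≥ tw(K_{4}) = 3. The upper and lower bounds meet at 3, so that is the treewidth.

3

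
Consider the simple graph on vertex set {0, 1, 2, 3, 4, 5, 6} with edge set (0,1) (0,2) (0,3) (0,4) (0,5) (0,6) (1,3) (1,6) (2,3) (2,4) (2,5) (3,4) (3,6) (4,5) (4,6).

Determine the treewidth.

3

A width-3 tree decomposition is:
Bags: B1 = {0, 2, 3, 4}  B2 = {0, 2, 4, 5}  B3 = {0, 3, 4, 6}  B4 = {0, 1, 3, 6}
Tree: B1–B2, B1–B3, B3–B4
Each bag holds 4 vertices, so the decomposition has width 3, which upper-bounds the treewidth. On the other hand G contains the 4-clique {0, 1, 3, 6}. A clique must lie in a single bag of any decomposition, so no decomposition can have width below 3. Therefore the treewidth is 3.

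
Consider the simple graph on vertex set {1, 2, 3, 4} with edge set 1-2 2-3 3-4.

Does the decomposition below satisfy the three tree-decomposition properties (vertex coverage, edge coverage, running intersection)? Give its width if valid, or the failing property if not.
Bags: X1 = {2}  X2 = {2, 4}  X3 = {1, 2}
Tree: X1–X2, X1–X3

A tree decomposition must satisfy three properties: every vertex lies in some bag; for every edge, both endpoints lie together in some bag; and for every vertex, the bags containing it form a connected subtree. Here vertex 3 appears in no bag, so the decomposition is invalid.

No — vertex 3 appears in no bag.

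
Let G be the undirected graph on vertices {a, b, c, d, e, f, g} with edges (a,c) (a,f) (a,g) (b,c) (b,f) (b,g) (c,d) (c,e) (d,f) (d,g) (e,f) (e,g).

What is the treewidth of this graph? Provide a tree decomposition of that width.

The largest bag has 4 vertices, giving width 3; this decomposition certifies tw(G) ≤ 3. For the lower bound: the 4 vertex sets {e,g}, {b,c}, {f}, {d} are disjoint, each induces a connected subgraph, and every pair is joined by at least one edge of G. Contracting each set to a single vertex therefore yields K_{4} as a minor, and since treewidth is minor-monotone, tw(G) ≥ tw(K_{4}) = 3. Hence tw(G) = 3 exactly.

Treewidth 3.
Bags: B1 = {c, e, f, g}  B2 = {b, c, f, g}  B3 = {c, d, f, g}  B4 = {a, c, f, g}
Tree: B1–B2, B2–B3, B3–B4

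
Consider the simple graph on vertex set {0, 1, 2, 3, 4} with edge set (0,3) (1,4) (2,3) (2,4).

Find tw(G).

1

A width-1 tree decomposition is:
Bags: B1 = {0, 3}  B2 = {2, 3}  B3 = {2, 4}  B4 = {1, 4}
Tree: B1–B2, B2–B3, B3–B4
Every bag has size at most 2, so the width is 2 − 1 = 1 and tw(G) ≤ 1. Any graph with an edge has treewidth ≥ 1, and G has the edge 0–3. Combining the bounds, tw(G) = 1.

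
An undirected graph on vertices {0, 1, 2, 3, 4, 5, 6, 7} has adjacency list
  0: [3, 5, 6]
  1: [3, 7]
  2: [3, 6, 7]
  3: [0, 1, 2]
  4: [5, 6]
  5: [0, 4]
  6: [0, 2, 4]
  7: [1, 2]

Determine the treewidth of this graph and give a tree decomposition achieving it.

Each bag holds 3 vertices, so the decomposition has width 2, which upper-bounds the treewidth. The edges 1–7–2–3–1 form a cycle, so G is not a tree and its treewidth is at least 2. Hence tw(G) = 2 exactly.

Treewidth 2.
One such decomposition:
Bags: B1 = {1, 3, 7}  B2 = {2, 3, 7}  B3 = {0, 2, 3}  B4 = {0, 2, 6}  B5 = {0, 5, 6}  B6 = {4, 5, 6}
Tree: B1–B2, B2–B3, B3–B4, B4–B5, B5–B6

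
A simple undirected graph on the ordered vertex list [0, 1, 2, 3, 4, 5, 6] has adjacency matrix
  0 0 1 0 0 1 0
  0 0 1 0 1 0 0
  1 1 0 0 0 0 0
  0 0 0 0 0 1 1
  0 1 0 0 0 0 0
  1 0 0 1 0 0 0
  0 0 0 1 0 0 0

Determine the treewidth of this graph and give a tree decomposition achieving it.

The largest bag has 2 vertices, giving width 1; this decomposition certifies tw(G) ≤ 1. Any graph with an edge has treewidth ≥ 1, and G has the edge 6–3. Hence tw(G) = 1 exactly.

Treewidth 1.
Bags: B1 = {3, 6}  B2 = {3, 5}  B3 = {0, 5}  B4 = {0, 2}  B5 = {1, 2}  B6 = {1, 4}
Tree: B1–B2, B2–B3, B3–B4, B4–B5, B5–B6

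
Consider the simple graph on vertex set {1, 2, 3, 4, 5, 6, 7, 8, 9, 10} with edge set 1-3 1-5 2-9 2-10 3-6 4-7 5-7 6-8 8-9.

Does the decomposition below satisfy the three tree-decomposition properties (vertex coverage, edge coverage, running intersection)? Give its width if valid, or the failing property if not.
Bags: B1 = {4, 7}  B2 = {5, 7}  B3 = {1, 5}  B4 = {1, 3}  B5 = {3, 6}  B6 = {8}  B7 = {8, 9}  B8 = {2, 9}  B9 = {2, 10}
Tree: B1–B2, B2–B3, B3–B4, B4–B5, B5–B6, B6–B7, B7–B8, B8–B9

No — edge (6,8) lies in no bag.

A tree decomposition must satisfy three properties: every vertex lies in some bag; for every edge, both endpoints lie together in some bag; and for every vertex, the bags containing it form a connected subtree. Here edge (6,8) lies in no bag, so the decomposition is invalid.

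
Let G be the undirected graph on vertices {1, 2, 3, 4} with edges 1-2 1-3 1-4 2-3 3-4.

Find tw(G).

A width-2 tree decomposition is:
Bags: B1 = {1, 2, 3}  B2 = {1, 3, 4}
Tree: B1–B2
Each bag holds 3 vertices, so the decomposition has width 2, which upper-bounds the treewidth. Conversely, {1, 2, 3} is a clique of size 3, and the vertices of any clique must share a bag in every tree decomposition; so some bag has ≥ 3 vertices and tw(G) ≥ 2. The upper and lower bounds meet at 2, so that is the treewidth.

2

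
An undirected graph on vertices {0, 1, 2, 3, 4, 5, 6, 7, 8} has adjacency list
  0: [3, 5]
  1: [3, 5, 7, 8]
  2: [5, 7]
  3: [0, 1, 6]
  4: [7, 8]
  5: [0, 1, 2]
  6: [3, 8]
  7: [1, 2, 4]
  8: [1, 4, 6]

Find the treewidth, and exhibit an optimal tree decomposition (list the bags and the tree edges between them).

Treewidth 3.
One optimal decomposition is:
Bags: B1 = {0, 2, 3, 5}  B2 = {1, 2, 3, 5}  B3 = {1, 2, 3, 7}  B4 = {1, 3, 6, 7}  B5 = {1, 6, 7, 8}  B6 = {4, 6, 7, 8}
Tree: B1–B2, B2–B3, B3–B4, B4–B5, B5–B6

Each bag holds 4 vertices, so the decomposition has width 3, which upper-bounds the treewidth. For the lower bound: the 4 vertex sets {0,2,5}, {3}, {1}, {4,6,7,8} are disjoint, each induces a connected subgraph, and every pair is joined by at least one edge of G. Contracting each set to a single vertex therefore yields K_{4} as a minor, and since treewidth is minor-monotone, tw(G) ≥ tw(K_{4}) = 3. Therefore the treewidth is 3.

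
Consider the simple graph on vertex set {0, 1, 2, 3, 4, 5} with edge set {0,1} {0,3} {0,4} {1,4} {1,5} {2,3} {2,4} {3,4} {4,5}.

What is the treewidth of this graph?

A width-2 tree decomposition is:
Bags: B1 = {0, 3, 4}  B2 = {0, 1, 4}  B3 = {1, 4, 5}  B4 = {2, 3, 4}
Tree: B1–B2, B2–B3, B1–B4
The largest bag has 3 vertices, giving width 2; this decomposition certifies tw(G) ≤ 2. For the lower bound, the 3 vertices {0, 1, 4} are pairwise adjacent, and any tree decomposition puts a clique entirely inside one bag — forcing width ≥ 2. The upper and lower bounds meet at 2, so that is the treewidth.

2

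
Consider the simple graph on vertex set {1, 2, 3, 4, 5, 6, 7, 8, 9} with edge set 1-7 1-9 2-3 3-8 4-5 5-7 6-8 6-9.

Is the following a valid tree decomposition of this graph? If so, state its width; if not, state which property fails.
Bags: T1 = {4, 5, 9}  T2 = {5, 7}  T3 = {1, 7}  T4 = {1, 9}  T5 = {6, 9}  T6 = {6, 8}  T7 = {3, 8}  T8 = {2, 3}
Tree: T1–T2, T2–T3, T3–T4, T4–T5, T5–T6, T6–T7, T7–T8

A tree decomposition must satisfy three properties: every vertex lies in some bag; for every edge, both endpoints lie together in some bag; and for every vertex, the bags containing it form a connected subtree. Here bags containing vertex 9 are not connected in the tree, so the decomposition is invalid.

No — bags containing vertex 9 are not connected in the tree.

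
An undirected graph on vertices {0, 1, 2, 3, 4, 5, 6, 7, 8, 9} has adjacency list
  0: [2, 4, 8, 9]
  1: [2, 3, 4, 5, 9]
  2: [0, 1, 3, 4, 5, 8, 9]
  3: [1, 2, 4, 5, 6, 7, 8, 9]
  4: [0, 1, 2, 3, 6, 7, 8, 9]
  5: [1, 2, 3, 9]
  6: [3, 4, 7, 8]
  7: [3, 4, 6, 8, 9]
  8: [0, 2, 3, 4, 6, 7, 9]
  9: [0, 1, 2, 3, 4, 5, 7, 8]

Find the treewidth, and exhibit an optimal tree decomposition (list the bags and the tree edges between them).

The largest bag has 5 vertices, giving width 4; this decomposition certifies tw(G) ≤ 4. Conversely, {0, 2, 4, 8, 9} is a clique of size 5, and the vertices of any clique must share a bag in every tree decomposition; so some bag has ≥ 5 vertices and tw(G) ≥ 4. Therefore the treewidth is 4.

Treewidth 4.
One such decomposition:
Bags: B1 = {2, 3, 4, 8, 9}  B2 = {3, 4, 7, 8, 9}  B3 = {1, 2, 3, 4, 9}  B4 = {0, 2, 4, 8, 9}  B5 = {3, 4, 6, 7, 8}  B6 = {1, 2, 3, 5, 9}
Tree: B1–B2, B1–B3, B1–B4, B2–B5, B3–B6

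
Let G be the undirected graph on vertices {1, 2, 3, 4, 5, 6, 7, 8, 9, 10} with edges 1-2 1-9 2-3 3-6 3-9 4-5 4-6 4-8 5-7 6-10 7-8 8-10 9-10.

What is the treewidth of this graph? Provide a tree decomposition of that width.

Each bag holds 3 vertices, so the decomposition has width 2, which upper-bounds the treewidth. Since 2–1–9–3–2 is a cycle in G, G is not acyclic. Forests are exactly the graphs of treewidth ≤ 1, so tw(G) ≥ 2. Hence tw(G) = 2 exactly.

Treewidth 2.
One such decomposition:
Bags: B1 = {1, 2, 3}  B2 = {1, 3, 9}  B3 = {3, 6, 9}  B4 = {6, 9, 10}  B5 = {4, 6, 10}  B6 = {4, 8, 10}  B7 = {4, 5, 8}  B8 = {5, 7, 8}
Tree: B1–B2, B2–B3, B3–B4, B4–B5, B5–B6, B6–B7, B7–B8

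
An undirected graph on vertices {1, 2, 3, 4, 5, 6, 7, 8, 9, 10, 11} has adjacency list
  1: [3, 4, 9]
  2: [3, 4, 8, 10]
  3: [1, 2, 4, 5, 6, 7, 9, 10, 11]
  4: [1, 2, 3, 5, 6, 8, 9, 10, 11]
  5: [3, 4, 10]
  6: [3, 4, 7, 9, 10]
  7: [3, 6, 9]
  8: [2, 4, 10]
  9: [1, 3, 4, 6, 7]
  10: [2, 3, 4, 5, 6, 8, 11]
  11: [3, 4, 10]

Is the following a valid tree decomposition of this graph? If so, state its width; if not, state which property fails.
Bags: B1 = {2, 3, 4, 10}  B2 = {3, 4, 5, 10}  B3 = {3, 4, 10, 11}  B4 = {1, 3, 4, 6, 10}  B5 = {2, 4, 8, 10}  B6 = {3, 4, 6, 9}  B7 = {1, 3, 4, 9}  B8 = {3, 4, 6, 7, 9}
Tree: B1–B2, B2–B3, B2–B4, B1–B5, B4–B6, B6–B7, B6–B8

A tree decomposition must satisfy three properties: every vertex lies in some bag; for every edge, both endpoints lie together in some bag; and for every vertex, the bags containing it form a connected subtree. Here bags containing vertex 1 are not connected in the tree, so the decomposition is invalid.

No — bags containing vertex 1 are not connected in the tree.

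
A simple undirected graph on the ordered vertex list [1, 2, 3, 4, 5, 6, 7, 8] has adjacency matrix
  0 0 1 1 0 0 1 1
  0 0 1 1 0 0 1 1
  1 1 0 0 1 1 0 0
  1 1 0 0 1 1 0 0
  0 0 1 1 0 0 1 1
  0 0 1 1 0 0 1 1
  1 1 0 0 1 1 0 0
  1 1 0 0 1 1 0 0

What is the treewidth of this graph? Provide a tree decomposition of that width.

Treewidth 4.
One such decomposition:
Bags: B1 = {3, 4, 5, 7, 8}  B2 = {3, 4, 6, 7, 8}  B3 = {2, 3, 4, 7, 8}  B4 = {1, 3, 4, 7, 8}
Tree: B1–B2, B2–B3, B3–B4

Each bag holds 5 vertices, so the decomposition has width 4, which upper-bounds the treewidth. For the lower bound: the 5 vertex sets {4,5}, {3,6}, {2,8}, {7}, {1} are disjoint, each induces a connected subgraph, and every pair is joined by at least one edge of G. Contracting each set to a single vertex therefore yields K_{5} as a minor, and since treewidth is minor-monotone, tw(G) ≥ tw(K_{5}) = 4. Therefore the treewidth is 4.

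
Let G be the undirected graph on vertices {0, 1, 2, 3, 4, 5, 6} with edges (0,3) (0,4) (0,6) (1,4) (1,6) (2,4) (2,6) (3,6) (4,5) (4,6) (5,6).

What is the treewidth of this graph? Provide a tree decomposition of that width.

Each bag holds 3 vertices, so the decomposition has width 2, which upper-bounds the treewidth. On the other hand G contains the 3-clique {0, 3, 6}. A clique must lie in a single bag of any decomposition, so no decomposition can have width below 2. Therefore the treewidth is 2.

Treewidth 2.
One such decomposition:
Bags: B1 = {2, 4, 6}  B2 = {0, 4, 6}  B3 = {1, 4, 6}  B4 = {0, 3, 6}  B5 = {4, 5, 6}
Tree: B1–B2, B2–B3, B2–B4, B3–B5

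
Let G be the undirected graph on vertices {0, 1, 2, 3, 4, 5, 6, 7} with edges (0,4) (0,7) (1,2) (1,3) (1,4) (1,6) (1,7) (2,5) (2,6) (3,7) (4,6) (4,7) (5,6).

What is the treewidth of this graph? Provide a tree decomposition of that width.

The largest bag has 3 vertices, giving width 2; this decomposition certifies tw(G) ≤ 2. Conversely, {0, 4, 7} is a clique of size 3, and the vertices of any clique must share a bag in every tree decomposition; so some bag has ≥ 3 vertices and tw(G) ≥ 2. Therefore the treewidth is 2.

Treewidth 2.
One such decomposition:
Bags: B1 = {1, 4, 6}  B2 = {1, 4, 7}  B3 = {0, 4, 7}  B4 = {1, 2, 6}  B5 = {2, 5, 6}  B6 = {1, 3, 7}
Tree: B1–B2, B2–B3, B1–B4, B4–B5, B2–B6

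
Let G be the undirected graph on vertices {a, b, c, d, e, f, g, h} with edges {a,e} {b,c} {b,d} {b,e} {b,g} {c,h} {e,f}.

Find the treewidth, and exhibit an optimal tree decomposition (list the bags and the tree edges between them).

The largest bag has 2 vertices, giving width 1; this decomposition certifies tw(G) ≤ 1. Any graph with an edge has treewidth ≥ 1, and G has the edge d–b. The upper and lower bounds meet at 1, so that is the treewidth.

Treewidth 1.
Bags: B1 = {b, d}  B2 = {b, c}  B3 = {b, e}  B4 = {e, f}  B5 = {a, e}  B6 = {b, g}  B7 = {c, h}
Tree: B1–B2, B2–B3, B3–B4, B3–B5, B1–B6, B2–B7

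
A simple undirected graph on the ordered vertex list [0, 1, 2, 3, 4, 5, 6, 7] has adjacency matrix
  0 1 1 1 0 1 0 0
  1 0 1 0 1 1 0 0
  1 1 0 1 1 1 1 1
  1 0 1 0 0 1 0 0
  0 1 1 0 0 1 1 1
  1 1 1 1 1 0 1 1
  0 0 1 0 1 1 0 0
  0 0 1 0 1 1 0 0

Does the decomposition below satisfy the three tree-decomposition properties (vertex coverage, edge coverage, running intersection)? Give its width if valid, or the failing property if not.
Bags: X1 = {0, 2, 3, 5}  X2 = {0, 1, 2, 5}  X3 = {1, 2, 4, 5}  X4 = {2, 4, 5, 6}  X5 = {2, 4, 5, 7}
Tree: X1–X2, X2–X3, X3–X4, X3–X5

Yes; width 3.

Vertex coverage: the bags together contain {0, 1, 2, 3, 4, 5, 6, 7}, the full vertex set. Edge coverage: each edge of G has both endpoints in at least one bag. Running intersection: for every vertex, the bags containing it form a connected subtree. All three properties hold, so this is a valid tree decomposition of width max|bag| − 1 = 3, and hence tw(G) ≤ 3.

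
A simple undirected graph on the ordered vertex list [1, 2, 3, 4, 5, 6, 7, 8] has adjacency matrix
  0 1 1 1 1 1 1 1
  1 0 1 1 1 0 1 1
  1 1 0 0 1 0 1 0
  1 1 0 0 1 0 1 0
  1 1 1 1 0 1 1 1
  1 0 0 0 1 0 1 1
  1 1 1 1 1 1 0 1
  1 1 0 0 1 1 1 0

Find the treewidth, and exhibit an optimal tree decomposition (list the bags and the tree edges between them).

Treewidth 4.
One optimal decomposition is:
Bags: B1 = {1, 2, 5, 7, 8}  B2 = {1, 5, 6, 7, 8}  B3 = {1, 2, 3, 5, 7}  B4 = {1, 2, 4, 5, 7}
Tree: B1–B2, B1–B3, B1–B4

The largest bag has 5 vertices, giving width 4; this decomposition certifies tw(G) ≤ 4. For the lower bound, the 5 vertices {1, 2, 5, 7, 8} are pairwise adjacent, and any tree decomposition puts a clique entirely inside one bag — forcing width ≥ 4. The upper and lower bounds meet at 4, so that is the treewidth.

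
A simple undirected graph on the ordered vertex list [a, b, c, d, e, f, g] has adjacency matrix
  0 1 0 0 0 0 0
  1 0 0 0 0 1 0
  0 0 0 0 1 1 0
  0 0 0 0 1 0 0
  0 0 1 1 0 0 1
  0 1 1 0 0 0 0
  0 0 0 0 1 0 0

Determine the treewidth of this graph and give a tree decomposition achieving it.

Treewidth 1.
One such decomposition:
Bags: B1 = {c, e}  B2 = {c, f}  B3 = {b, f}  B4 = {a, b}  B5 = {e, g}  B6 = {d, e}
Tree: B1–B2, B2–B3, B3–B4, B1–B5, B1–B6

Each bag holds 2 vertices, so the decomposition has width 1, which upper-bounds the treewidth. Any graph with an edge has treewidth ≥ 1, and G has the edge e–c. Combining the bounds, tw(G) = 1.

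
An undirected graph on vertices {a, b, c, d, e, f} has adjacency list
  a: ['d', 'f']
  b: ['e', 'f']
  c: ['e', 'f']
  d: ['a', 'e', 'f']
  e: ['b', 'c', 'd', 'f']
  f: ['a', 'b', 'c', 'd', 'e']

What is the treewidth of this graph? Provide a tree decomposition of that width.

Treewidth 2.
One optimal decomposition is:
Bags: B1 = {a, d, f}  B2 = {d, e, f}  B3 = {c, e, f}  B4 = {b, e, f}
Tree: B1–B2, B2–B3, B3–B4

Every bag has size at most 3, so the width is 3 − 1 = 2 and tw(G) ≤ 2. On the other hand G contains the 3-clique {d, e, f}. A clique must lie in a single bag of any decomposition, so no decomposition can have width below 2. Combining the bounds, tw(G) = 2.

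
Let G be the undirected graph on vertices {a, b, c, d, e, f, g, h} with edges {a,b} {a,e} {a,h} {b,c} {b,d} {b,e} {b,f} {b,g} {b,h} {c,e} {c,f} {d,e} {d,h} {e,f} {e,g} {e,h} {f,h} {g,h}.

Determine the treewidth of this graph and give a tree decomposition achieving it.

Each bag holds 4 vertices, so the decomposition has width 3, which upper-bounds the treewidth. For the lower bound, the 4 vertices {b, d, e, h} are pairwise adjacent, and any tree decomposition puts a clique entirely inside one bag — forcing width ≥ 3. The upper and lower bounds meet at 3, so that is the treewidth.

Treewidth 3.
One optimal decomposition is:
Bags: B1 = {b, e, f, h}  B2 = {b, c, e, f}  B3 = {b, d, e, h}  B4 = {a, b, e, h}  B5 = {b, e, g, h}
Tree: B1–B2, B1–B3, B1–B4, B1–B5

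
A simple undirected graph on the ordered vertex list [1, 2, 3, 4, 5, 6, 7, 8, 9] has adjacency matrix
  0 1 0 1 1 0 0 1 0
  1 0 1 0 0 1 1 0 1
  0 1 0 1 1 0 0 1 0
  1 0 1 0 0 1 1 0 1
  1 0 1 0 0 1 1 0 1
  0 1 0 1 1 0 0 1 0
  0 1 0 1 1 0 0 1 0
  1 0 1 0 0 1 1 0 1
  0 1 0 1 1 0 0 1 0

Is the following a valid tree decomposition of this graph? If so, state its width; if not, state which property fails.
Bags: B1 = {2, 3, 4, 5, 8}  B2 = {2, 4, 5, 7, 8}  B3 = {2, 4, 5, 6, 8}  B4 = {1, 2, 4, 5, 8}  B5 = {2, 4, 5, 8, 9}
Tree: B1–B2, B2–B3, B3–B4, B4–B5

Vertex coverage: the bags together contain {1, 2, 3, 4, 5, 6, 7, 8, 9}, the full vertex set. Edge coverage: each edge of G has both endpoints in at least one bag. Running intersection: for every vertex, the bags containing it form a connected subtree. All three properties hold, so this is a valid tree decomposition of width max|bag| − 1 = 4, and hence tw(G) ≤ 4.

Yes; width 4.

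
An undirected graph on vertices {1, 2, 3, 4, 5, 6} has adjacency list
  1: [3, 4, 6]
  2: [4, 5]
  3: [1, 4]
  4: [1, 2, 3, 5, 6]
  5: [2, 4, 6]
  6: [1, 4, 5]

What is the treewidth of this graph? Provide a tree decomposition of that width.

Treewidth 2.
One such decomposition:
Bags: B1 = {1, 4, 6}  B2 = {4, 5, 6}  B3 = {1, 3, 4}  B4 = {2, 4, 5}
Tree: B1–B2, B1–B3, B2–B4

The largest bag has 3 vertices, giving width 2; this decomposition certifies tw(G) ≤ 2. Conversely, {1, 3, 4} is a clique of size 3, and the vertices of any clique must share a bag in every tree decomposition; so some bag has ≥ 3 vertices and tw(G) ≥ 2. Hence tw(G) = 2 exactly.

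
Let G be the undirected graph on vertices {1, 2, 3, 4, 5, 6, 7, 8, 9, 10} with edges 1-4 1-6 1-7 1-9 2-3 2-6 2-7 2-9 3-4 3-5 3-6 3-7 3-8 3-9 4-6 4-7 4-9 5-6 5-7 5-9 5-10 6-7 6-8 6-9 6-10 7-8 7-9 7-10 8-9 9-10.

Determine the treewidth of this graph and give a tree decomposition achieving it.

Each bag holds 5 vertices, so the decomposition has width 4, which upper-bounds the treewidth. On the other hand G contains the 5-clique {1, 4, 6, 7, 9}. A clique must lie in a single bag of any decomposition, so no decomposition can have width below 4. The upper and lower bounds meet at 4, so that is the treewidth.

Treewidth 4.
One such decomposition:
Bags: B1 = {3, 6, 7, 8, 9}  B2 = {3, 5, 6, 7, 9}  B3 = {3, 4, 6, 7, 9}  B4 = {5, 6, 7, 9, 10}  B5 = {2, 3, 6, 7, 9}  B6 = {1, 4, 6, 7, 9}
Tree: B1–B2, B1–B3, B2–B4, B2–B5, B3–B6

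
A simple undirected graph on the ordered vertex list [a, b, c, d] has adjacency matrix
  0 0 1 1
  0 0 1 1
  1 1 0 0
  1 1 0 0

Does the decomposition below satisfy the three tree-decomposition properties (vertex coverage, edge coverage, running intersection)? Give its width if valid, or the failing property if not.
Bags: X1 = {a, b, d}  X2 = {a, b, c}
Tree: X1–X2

Vertex coverage: the bags together contain {a, b, c, d}, the full vertex set. Edge coverage: each edge of G has both endpoints in at least one bag. Running intersection: for every vertex, the bags containing it form a connected subtree. All three properties hold, so this is a valid tree decomposition of width max|bag| − 1 = 2, and hence tw(G) ≤ 2.

Yes; width 2.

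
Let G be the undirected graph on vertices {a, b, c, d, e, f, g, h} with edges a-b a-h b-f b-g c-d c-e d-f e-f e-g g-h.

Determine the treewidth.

A width-2 tree decomposition is:
Bags: B1 = {a, b, h}  B2 = {b, g, h}  B3 = {b, f, g}  B4 = {e, f, g}  B5 = {d, e, f}  B6 = {c, d, e}
Tree: B1–B2, B2–B3, B3–B4, B4–B5, B5–B6
Each bag holds 3 vertices, so the decomposition has width 2, which upper-bounds the treewidth. For the lower bound, G contains the cycle a–h–g–b–a, so G is not a forest; only forests have treewidth ≤ 1, hence tw(G) ≥ 2. Therefore the treewidth is 2.

2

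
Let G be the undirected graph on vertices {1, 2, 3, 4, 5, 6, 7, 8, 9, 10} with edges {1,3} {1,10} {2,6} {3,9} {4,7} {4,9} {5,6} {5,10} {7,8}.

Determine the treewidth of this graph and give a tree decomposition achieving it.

The largest bag has 2 vertices, giving width 1; this decomposition certifies tw(G) ≤ 1. G has an edge, so its treewidth is at least 1. Hence tw(G) = 1 exactly.

Treewidth 1.
One optimal decomposition is:
Bags: B1 = {7, 8}  B2 = {4, 7}  B3 = {4, 9}  B4 = {3, 9}  B5 = {1, 3}  B6 = {1, 10}  B7 = {5, 10}  B8 = {5, 6}  B9 = {2, 6}
Tree: B1–B2, B2–B3, B3–B4, B4–B5, B5–B6, B6–B7, B7–B8, B8–B9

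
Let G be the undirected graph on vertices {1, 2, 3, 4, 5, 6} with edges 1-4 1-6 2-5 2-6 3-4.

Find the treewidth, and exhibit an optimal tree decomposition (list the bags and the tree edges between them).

Treewidth 1.
Bags: B1 = {3, 4}  B2 = {1, 4}  B3 = {1, 6}  B4 = {2, 6}  B5 = {2, 5}
Tree: B1–B2, B2–B3, B3–B4, B4–B5

The largest bag has 2 vertices, giving width 1; this decomposition certifies tw(G) ≤ 1. G has an edge, so its treewidth is at least 1. Therefore the treewidth is 1.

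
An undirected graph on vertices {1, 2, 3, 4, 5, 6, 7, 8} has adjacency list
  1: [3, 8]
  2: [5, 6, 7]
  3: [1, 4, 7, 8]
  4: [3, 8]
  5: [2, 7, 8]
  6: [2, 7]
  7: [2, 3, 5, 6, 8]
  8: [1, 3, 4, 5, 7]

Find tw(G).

2

A width-2 tree decomposition is:
Bags: B1 = {3, 7, 8}  B2 = {1, 3, 8}  B3 = {5, 7, 8}  B4 = {3, 4, 8}  B5 = {2, 5, 7}  B6 = {2, 6, 7}
Tree: B1–B2, B1–B3, B2–B4, B3–B5, B5–B6
Every bag has size at most 3, so the width is 3 − 1 = 2 and tw(G) ≤ 2. On the other hand G contains the 3-clique {1, 3, 8}. A clique must lie in a single bag of any decomposition, so no decomposition can have width below 2. The upper and lower bounds meet at 2, so that is the treewidth.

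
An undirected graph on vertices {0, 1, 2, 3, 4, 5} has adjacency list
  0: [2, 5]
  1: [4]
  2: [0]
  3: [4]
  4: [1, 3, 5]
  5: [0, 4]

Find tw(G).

1

A width-1 tree decomposition is:
Bags: B1 = {3, 4}  B2 = {4, 5}  B3 = {0, 5}  B4 = {0, 2}  B5 = {1, 4}
Tree: B1–B2, B2–B3, B3–B4, B1–B5
The largest bag has 2 vertices, giving width 1; this decomposition certifies tw(G) ≤ 1. G has an edge, so its treewidth is at least 1. Therefore the treewidth is 1.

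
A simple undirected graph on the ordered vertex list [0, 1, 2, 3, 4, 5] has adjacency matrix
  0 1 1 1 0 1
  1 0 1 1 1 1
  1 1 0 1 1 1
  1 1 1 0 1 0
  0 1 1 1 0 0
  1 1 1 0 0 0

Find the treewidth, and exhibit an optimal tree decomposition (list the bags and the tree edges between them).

The largest bag has 4 vertices, giving width 3; this decomposition certifies tw(G) ≤ 3. Conversely, {0, 1, 2, 3} is a clique of size 4, and the vertices of any clique must share a bag in every tree decomposition; so some bag has ≥ 4 vertices and tw(G) ≥ 3. The upper and lower bounds meet at 3, so that is the treewidth.

Treewidth 3.
One such decomposition:
Bags: B1 = {0, 1, 2, 3}  B2 = {0, 1, 2, 5}  B3 = {1, 2, 3, 4}
Tree: B1–B2, B1–B3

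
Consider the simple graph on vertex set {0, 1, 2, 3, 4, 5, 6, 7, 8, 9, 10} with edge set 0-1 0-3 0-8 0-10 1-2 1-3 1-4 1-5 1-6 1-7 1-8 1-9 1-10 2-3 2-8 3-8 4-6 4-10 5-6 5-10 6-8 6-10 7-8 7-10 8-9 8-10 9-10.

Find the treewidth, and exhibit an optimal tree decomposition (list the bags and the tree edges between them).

Treewidth 3.
One optimal decomposition is:
Bags: B1 = {1, 8, 9, 10}  B2 = {0, 1, 8, 10}  B3 = {1, 6, 8, 10}  B4 = {1, 4, 6, 10}  B5 = {1, 5, 6, 10}  B6 = {0, 1, 3, 8}  B7 = {1, 7, 8, 10}  B8 = {1, 2, 3, 8}
Tree: B1–B2, B2–B3, B3–B4, B3–B5, B2–B6, B3–B7, B6–B8

The largest bag has 4 vertices, giving width 3; this decomposition certifies tw(G) ≤ 3. Conversely, {0, 1, 8, 10} is a clique of size 4, and the vertices of any clique must share a bag in every tree decomposition; so some bag has ≥ 4 vertices and tw(G) ≥ 3. Hence tw(G) = 3 exactly.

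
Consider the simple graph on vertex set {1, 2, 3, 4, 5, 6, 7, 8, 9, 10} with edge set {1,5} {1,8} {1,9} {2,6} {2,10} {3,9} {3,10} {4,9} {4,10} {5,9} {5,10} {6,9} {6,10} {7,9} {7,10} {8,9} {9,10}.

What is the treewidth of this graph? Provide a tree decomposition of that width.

The largest bag has 3 vertices, giving width 2; this decomposition certifies tw(G) ≤ 2. For the lower bound, the 3 vertices {1, 8, 9} are pairwise adjacent, and any tree decomposition puts a clique entirely inside one bag — forcing width ≥ 2. Therefore the treewidth is 2.

Treewidth 2.
One such decomposition:
Bags: B1 = {5, 9, 10}  B2 = {7, 9, 10}  B3 = {1, 5, 9}  B4 = {1, 8, 9}  B5 = {3, 9, 10}  B6 = {4, 9, 10}  B7 = {6, 9, 10}  B8 = {2, 6, 10}
Tree: B1–B2, B1–B3, B3–B4, B2–B5, B2–B6, B6–B7, B7–B8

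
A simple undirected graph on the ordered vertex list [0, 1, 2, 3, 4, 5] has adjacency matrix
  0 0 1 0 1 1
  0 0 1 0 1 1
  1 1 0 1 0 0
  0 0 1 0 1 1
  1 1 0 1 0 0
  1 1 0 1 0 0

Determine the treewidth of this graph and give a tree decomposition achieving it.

Every bag has size at most 4, so the width is 4 − 1 = 3 and tw(G) ≤ 3. For the lower bound: the 4 vertex sets {3,5}, {1,4}, {0}, {2} are disjoint, each induces a connected subgraph, and every pair is joined by at least one edge of G. Contracting each set to a single vertex therefore yields K_{4} as a minor, and since treewidth is minor-monotone, tw(G) ≥ tw(K_{4}) = 3. The upper and lower bounds meet at 3, so that is the treewidth.

Treewidth 3.
One such decomposition:
Bags: B1 = {0, 1, 3, 5}  B2 = {0, 1, 3, 4}  B3 = {0, 1, 2, 3}
Tree: B1–B2, B2–B3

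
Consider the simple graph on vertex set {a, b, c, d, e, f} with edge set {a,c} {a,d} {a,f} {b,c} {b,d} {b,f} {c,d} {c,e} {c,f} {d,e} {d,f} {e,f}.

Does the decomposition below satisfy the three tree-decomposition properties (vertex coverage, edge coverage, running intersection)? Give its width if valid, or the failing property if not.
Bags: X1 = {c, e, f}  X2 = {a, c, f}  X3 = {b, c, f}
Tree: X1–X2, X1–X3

No — vertex d appears in no bag.

A tree decomposition must satisfy three properties: every vertex lies in some bag; for every edge, both endpoints lie together in some bag; and for every vertex, the bags containing it form a connected subtree. Here vertex d appears in no bag, so the decomposition is invalid.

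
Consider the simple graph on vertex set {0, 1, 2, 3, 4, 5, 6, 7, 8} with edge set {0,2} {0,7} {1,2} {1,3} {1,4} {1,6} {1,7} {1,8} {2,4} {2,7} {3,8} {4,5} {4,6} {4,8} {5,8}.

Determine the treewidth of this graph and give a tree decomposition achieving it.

Treewidth 2.
Bags: B1 = {0, 2, 7}  B2 = {1, 2, 7}  B3 = {1, 2, 4}  B4 = {1, 4, 8}  B5 = {4, 5, 8}  B6 = {1, 4, 6}  B7 = {1, 3, 8}
Tree: B1–B2, B2–B3, B3–B4, B4–B5, B3–B6, B4–B7

Every bag has size at most 3, so the width is 3 − 1 = 2 and tw(G) ≤ 2. On the other hand G contains the 3-clique {0, 2, 7}. A clique must lie in a single bag of any decomposition, so no decomposition can have width below 2. The upper and lower bounds meet at 2, so that is the treewidth.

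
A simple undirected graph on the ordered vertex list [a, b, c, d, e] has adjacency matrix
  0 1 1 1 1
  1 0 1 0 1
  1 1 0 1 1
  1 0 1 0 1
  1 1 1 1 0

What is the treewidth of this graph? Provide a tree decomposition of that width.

Treewidth 3.
One optimal decomposition is:
Bags: B1 = {a, c, d, e}  B2 = {a, b, c, e}
Tree: B1–B2

Every bag has size at most 4, so the width is 4 − 1 = 3 and tw(G) ≤ 3. For the lower bound, the 4 vertices {a, c, d, e} are pairwise adjacent, and any tree decomposition puts a clique entirely inside one bag — forcing width ≥ 3. Hence tw(G) = 3 exactly.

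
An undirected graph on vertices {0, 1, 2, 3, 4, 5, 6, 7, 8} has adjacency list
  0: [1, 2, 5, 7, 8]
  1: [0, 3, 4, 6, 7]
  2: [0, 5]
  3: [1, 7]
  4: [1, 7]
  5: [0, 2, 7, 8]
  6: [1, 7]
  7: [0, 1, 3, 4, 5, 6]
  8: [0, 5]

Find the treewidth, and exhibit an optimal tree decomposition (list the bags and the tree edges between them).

Treewidth 2.
Bags: B1 = {0, 5, 7}  B2 = {0, 1, 7}  B3 = {0, 5, 8}  B4 = {1, 3, 7}  B5 = {1, 4, 7}  B6 = {1, 6, 7}  B7 = {0, 2, 5}
Tree: B1–B2, B1–B3, B2–B4, B2–B5, B2–B6, B1–B7

Each bag holds 3 vertices, so the decomposition has width 2, which upper-bounds the treewidth. Conversely, {0, 5, 8} is a clique of size 3, and the vertices of any clique must share a bag in every tree decomposition; so some bag has ≥ 3 vertices and tw(G) ≥ 2. The upper and lower bounds meet at 2, so that is the treewidth.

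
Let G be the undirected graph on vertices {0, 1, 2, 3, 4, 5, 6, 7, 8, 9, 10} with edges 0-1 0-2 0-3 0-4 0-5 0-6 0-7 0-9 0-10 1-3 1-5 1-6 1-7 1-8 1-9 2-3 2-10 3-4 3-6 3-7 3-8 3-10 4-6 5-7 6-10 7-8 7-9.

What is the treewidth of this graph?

3

A width-3 tree decomposition is:
Bags: B1 = {1, 3, 7, 8}  B2 = {0, 1, 3, 7}  B3 = {0, 1, 3, 6}  B4 = {0, 1, 5, 7}  B5 = {0, 3, 6, 10}  B6 = {0, 1, 7, 9}  B7 = {0, 3, 4, 6}  B8 = {0, 2, 3, 10}
Tree: B1–B2, B2–B3, B2–B4, B3–B5, B4–B6, B5–B7, B5–B8
Each bag holds 4 vertices, so the decomposition has width 3, which upper-bounds the treewidth. For the lower bound, the 4 vertices {0, 1, 7, 9} are pairwise adjacent, and any tree decomposition puts a clique entirely inside one bag — forcing width ≥ 3. Combining the bounds, tw(G) = 3.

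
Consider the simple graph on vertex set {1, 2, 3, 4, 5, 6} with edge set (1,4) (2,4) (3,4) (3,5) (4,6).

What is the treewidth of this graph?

A width-1 tree decomposition is:
Bags: B1 = {3, 5}  B2 = {3, 4}  B3 = {4, 6}  B4 = {1, 4}  B5 = {2, 4}
Tree: B1–B2, B2–B3, B2–B4, B4–B5
Every bag has size at most 2, so the width is 2 − 1 = 1 and tw(G) ≤ 1. Since G has at least one edge (e.g. 3–5), it is not an edgeless graph, so tw(G) ≥ 1. The upper and lower bounds meet at 1, so that is the treewidth.

1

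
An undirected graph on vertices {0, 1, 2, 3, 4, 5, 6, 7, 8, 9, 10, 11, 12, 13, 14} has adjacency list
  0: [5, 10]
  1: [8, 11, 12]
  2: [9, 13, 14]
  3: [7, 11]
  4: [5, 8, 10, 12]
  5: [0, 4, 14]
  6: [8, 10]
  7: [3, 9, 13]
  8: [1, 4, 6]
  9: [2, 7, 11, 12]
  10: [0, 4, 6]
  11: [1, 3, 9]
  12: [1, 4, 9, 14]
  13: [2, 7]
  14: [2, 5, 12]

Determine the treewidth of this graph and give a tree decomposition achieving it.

Treewidth 3.
One such decomposition:
Bags: B1 = {3, 7, 11, 13}  B2 = {7, 9, 11, 13}  B3 = {2, 9, 11, 13}  B4 = {1, 2, 9, 11}  B5 = {1, 2, 9, 12}  B6 = {1, 2, 12, 14}  B7 = {1, 8, 12, 14}  B8 = {4, 8, 12, 14}  B9 = {4, 5, 8, 14}  B10 = {4, 5, 6, 8}  B11 = {4, 5, 6, 10}  B12 = {0, 5, 6, 10}
Tree: B1–B2, B2–B3, B3–B4, B4–B5, B5–B6, B6–B7, B7–B8, B8–B9, B9–B10, B10–B11, B11–B12

Each bag holds 4 vertices, so the decomposition has width 3, which upper-bounds the treewidth. For the lower bound: the 4 vertex sets {3,7,13}, {11}, {9}, {1,2,12,14} are disjoint, each induces a connected subgraph, and every pair is joined by at least one edge of G. Contracting each set to a single vertex therefore yields K_{4} as a minor, and since treewidth is minor-monotone, tw(G) ≥ tw(K_{4}) = 3. Hence tw(G) = 3 exactly.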